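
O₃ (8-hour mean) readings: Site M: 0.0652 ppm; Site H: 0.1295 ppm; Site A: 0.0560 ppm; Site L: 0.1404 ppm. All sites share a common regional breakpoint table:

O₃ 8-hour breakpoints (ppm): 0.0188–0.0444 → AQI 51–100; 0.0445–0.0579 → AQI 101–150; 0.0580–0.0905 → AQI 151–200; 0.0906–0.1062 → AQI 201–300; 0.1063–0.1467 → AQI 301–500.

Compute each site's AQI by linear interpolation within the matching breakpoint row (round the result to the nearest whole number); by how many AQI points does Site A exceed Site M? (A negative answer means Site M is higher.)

-19

Site M: row 0.0580–0.0905 (AQI 151–200). (200−151)·(0.0652−0.0580)/(0.0905−0.0580) + 151 = 49·0.0072/0.0325 + 151 ≈ 161.86 → 162.
Site H: 0.1295 ∈ [0.1063, 0.1467] ↔ index [301, 500].
301 + (0.1295−0.1063)·(500−301)/(0.1467−0.1063) = 301 + 0.0232·199/0.0404 ≈ 415.28, so AQI = 415.
Site A: row 0.0445–0.0579 (AQI 101–150). (150−101)·(0.0560−0.0445)/(0.0579−0.0445) + 101 = 49·0.0115/0.0134 + 101 ≈ 143.05 → 143.
Site L: 0.1404 ∈ [0.1063, 0.1467] ↔ index [301, 500].
301 + (0.1404−0.1063)·(500−301)/(0.1467−0.1063) = 301 + 0.0341·199/0.0404 ≈ 468.97, so AQI = 469.
AQIs: Site M=162, Site H=415, Site A=143, Site L=469. Site A (143) − Site M (162) = -19.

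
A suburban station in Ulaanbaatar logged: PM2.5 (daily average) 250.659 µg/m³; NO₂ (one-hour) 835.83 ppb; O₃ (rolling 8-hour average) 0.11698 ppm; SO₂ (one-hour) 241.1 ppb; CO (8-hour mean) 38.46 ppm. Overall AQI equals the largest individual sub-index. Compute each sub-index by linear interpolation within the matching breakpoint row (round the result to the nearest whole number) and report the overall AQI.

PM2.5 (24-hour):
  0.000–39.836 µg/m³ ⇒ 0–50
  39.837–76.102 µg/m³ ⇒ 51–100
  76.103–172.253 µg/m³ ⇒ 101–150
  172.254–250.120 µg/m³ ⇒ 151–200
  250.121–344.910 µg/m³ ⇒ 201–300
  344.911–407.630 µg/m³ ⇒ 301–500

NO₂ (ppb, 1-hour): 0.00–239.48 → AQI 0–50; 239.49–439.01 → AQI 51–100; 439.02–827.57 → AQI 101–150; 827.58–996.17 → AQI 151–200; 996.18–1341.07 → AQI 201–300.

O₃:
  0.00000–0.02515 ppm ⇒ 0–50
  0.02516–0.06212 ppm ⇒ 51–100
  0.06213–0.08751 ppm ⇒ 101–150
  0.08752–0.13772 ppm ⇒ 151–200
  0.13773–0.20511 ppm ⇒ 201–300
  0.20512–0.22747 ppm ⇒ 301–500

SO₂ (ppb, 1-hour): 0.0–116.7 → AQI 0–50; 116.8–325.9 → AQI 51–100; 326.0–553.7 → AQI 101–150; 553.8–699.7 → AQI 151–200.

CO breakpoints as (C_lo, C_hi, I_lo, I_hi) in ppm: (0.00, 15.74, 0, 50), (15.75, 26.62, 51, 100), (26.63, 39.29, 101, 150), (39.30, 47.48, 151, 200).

PM2.5: 250.659 ∈ [250.121, 344.910] ↔ index [201, 300].
201 + (250.659−250.121)·(300−201)/(344.910−250.121) = 201 + 0.538·99/94.789 ≈ 201.56, so AQI = 202.
NO₂: 835.83 lies in 827.58–996.17, so I_lo=151, I_hi=200, C_lo=827.58, C_hi=996.17.
(200−151)/(996.17−827.58) × (835.83−827.58) + 151 = 49/168.59 × 8.25 + 151 ≈ 153.40 → 153.
O₃: 0.11698 ∈ [0.08752, 0.13772] ↔ index [151, 200].
151 + (0.11698−0.08752)·(200−151)/(0.13772−0.08752) = 151 + 0.02946·49/0.05020 ≈ 179.76, so AQI = 180.
SO₂: 241.1 ∈ [116.8, 325.9] ↔ index [51, 100].
51 + (241.1−116.8)·(100−51)/(325.9−116.8) = 51 + 124.3·49/209.1 ≈ 80.13, so AQI = 80.
CO 38.46: bracket 26.63–39.29 → index 101–150; slope 49/12.66, offset 11.83.
AQI = 101 + 49/12.66·11.83 ≈ 146.79 ⇒ 147.
Sub-indices: PM2.5→202, NO₂→153, O₃→180, SO₂→80, CO→147. Overall AQI = max = 202; dominant pollutant is PM2.5.
AQI 202: Very Unhealthy.

202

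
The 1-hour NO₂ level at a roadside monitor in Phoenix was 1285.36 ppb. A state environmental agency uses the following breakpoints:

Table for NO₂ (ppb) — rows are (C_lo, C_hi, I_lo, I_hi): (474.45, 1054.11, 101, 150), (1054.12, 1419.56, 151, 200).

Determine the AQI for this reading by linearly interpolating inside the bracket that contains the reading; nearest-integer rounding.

182

NO₂: row 1054.12–1419.56 (AQI 151–200). (200−151)·(1285.36−1054.12)/(1419.56−1054.12) + 151 = 49·231.24/365.44 + 151 ≈ 182.01 → 182.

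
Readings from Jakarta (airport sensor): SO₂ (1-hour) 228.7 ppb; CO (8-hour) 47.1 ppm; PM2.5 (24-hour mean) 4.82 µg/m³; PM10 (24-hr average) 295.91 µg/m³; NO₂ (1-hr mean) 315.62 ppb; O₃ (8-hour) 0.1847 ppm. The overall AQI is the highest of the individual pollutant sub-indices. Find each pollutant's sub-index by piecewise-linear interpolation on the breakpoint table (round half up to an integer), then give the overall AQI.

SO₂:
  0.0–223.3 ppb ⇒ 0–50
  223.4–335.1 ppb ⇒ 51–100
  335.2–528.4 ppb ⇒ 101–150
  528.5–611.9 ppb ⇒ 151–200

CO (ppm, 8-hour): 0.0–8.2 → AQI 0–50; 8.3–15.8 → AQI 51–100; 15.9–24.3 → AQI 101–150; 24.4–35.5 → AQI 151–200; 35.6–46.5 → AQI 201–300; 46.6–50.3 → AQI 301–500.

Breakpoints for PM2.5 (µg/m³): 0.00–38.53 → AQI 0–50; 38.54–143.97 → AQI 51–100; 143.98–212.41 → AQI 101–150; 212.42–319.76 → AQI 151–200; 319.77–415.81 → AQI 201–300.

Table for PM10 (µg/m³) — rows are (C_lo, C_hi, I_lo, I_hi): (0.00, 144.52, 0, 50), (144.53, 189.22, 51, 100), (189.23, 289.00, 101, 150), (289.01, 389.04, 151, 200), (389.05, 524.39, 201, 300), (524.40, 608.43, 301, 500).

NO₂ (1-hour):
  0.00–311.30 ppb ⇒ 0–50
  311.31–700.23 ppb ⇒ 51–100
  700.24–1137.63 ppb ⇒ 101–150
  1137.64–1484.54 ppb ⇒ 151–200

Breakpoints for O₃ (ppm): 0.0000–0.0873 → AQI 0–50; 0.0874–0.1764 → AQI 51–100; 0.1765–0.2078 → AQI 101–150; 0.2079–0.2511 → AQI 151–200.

328

SO₂: 228.7 ∈ [223.4, 335.1] ↔ index [51, 100].
51 + (228.7−223.4)·(100−51)/(335.1−223.4) = 51 + 5.3·49/111.7 ≈ 53.32, so AQI = 53.
CO: 47.1 ∈ [46.6, 50.3] ↔ index [301, 500].
301 + (47.1−46.6)·(500−301)/(50.3−46.6) = 301 + 0.5·199/3.7 ≈ 327.89, so AQI = 328.
PM2.5: 4.82 ∈ [0.00, 38.53] ↔ index [0, 50].
0 + (4.82−0.00)·(50−0)/(38.53−0.00) = 0 + 4.82·50/38.53 ≈ 6.25, so AQI = 6.
PM10: 295.91 ∈ [289.01, 389.04] ↔ index [151, 200].
151 + (295.91−289.01)·(200−151)/(389.04−289.01) = 151 + 6.90·49/100.03 ≈ 154.38, so AQI = 154.
NO₂: 315.62 lies in 311.31–700.23, so I_lo=51, I_hi=100, C_lo=311.31, C_hi=700.23.
(100−51)/(700.23−311.31) × (315.62−311.31) + 51 = 49/388.92 × 4.31 + 51 ≈ 51.54 → 52.
O₃ 0.1847: bracket 0.1765–0.2078 → index 101–150; slope 49/0.0313, offset 0.0082.
AQI = 101 + 49/0.0313·0.0082 ≈ 113.84 ⇒ 114.
Sub-indices: SO₂→53, CO→328, PM2.5→6, PM10→154, NO₂→52, O₃→114. Overall AQI = max = 328; dominant pollutant is CO.
AQI 328: Hazardous.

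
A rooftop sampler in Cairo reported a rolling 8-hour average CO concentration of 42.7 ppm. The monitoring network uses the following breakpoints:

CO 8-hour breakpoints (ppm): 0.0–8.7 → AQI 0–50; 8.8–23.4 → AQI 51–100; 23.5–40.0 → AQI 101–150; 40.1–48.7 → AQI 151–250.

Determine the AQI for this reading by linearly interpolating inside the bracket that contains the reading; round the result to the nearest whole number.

181

CO 42.7: bracket 40.1–48.7 → index 151–250; slope 99/8.6, offset 2.6.
AQI = 151 + 99/8.6·2.6 ≈ 180.93 ⇒ 181.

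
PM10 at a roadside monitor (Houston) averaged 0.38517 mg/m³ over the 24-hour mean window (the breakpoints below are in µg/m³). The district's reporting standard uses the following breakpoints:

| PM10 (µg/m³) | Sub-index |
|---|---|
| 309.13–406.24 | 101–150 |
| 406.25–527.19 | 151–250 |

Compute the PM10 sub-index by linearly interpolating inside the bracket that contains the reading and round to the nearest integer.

Convert: 0.38517 mg/m³ = 385.17 µg/m³.
PM10: row 309.13–406.24 (AQI 101–150). (150−101)·(385.17−309.13)/(406.24−309.13) + 101 = 49·76.04/97.11 + 101 ≈ 139.37 → 139.

139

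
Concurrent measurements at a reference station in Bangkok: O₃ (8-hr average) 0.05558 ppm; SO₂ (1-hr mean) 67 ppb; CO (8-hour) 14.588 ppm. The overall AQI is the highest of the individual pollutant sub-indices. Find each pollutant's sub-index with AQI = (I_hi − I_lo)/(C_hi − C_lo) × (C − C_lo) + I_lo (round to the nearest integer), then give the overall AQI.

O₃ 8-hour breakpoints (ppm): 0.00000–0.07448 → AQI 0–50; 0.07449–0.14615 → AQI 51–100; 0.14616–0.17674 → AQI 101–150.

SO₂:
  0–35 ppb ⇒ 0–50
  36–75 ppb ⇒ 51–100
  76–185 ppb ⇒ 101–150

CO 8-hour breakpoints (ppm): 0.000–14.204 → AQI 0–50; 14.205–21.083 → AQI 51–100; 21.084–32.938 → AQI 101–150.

90

O₃: row 0.00000–0.07448 (AQI 0–50). (50−0)·(0.05558−0.00000)/(0.07448−0.00000) + 0 = 50·0.05558/0.07448 + 0 ≈ 37.31 → 37.
SO₂: 67 lies in 36–75, so I_lo=51, I_hi=100, C_lo=36, C_hi=75.
(100−51)/(75−36) × (67−36) + 51 = 49/39 × 31 + 51 ≈ 89.95 → 90.
CO: row 14.205–21.083 (AQI 51–100). (100−51)·(14.588−14.205)/(21.083−14.205) + 51 = 49·0.383/6.878 + 51 ≈ 53.73 → 54.
Sub-indices: O₃→37, SO₂→90, CO→54. Overall AQI = max = 90; dominant pollutant is SO₂.
AQI 90: Moderate.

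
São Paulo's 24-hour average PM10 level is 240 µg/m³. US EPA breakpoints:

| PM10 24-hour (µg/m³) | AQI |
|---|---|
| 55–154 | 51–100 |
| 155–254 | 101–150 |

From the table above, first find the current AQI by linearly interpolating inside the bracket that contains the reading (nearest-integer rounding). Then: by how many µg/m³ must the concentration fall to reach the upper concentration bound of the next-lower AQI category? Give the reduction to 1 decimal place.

86.0

PM10: row 155–254 (AQI 101–150). (150−101)·(240−155)/(254−155) + 101 = 49·85/99 + 101 ≈ 143.07 → 143.
Current AQI 143 is in the Unhealthy for Sensitive Groups range (101–150). The next-lower category tops out at AQI 100, whose upper concentration bound is 154 µg/m³.
Reduction needed = 240 − 154 = 86.0 µg/m³.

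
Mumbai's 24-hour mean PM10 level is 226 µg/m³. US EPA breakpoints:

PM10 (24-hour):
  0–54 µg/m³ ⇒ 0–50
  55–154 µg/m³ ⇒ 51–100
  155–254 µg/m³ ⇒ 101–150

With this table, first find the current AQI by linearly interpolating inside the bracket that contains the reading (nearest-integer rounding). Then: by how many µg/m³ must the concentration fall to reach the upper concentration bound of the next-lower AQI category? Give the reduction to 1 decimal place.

PM10: row 155–254 (AQI 101–150). (150−101)·(226−155)/(254−155) + 101 = 49·71/99 + 101 ≈ 136.14 → 136.
Current AQI 136 is in the Unhealthy for Sensitive Groups range (101–150). The next-lower category tops out at AQI 100, whose upper concentration bound is 154 µg/m³.
Reduction needed = 226 − 154 = 72.0 µg/m³.

72.0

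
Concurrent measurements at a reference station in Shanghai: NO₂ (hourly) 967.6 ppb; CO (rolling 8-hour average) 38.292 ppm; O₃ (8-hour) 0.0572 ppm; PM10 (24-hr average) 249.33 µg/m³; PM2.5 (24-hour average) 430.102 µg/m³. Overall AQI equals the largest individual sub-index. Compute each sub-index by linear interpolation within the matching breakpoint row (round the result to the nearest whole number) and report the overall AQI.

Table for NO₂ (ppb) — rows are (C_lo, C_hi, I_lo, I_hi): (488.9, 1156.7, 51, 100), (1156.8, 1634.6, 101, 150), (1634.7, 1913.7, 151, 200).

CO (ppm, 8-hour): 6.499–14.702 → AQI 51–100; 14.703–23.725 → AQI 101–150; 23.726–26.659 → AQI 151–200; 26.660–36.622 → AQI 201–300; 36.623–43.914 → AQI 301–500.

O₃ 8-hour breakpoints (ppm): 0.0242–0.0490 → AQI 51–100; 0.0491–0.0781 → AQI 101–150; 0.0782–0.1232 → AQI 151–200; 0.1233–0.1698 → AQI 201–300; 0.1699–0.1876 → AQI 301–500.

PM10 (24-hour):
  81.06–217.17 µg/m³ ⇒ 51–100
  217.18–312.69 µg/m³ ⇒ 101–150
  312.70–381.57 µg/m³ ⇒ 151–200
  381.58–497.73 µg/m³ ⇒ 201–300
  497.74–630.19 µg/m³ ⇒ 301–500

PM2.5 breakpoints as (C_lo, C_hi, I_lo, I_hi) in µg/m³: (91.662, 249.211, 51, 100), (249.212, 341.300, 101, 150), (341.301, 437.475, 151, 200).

NO₂: 967.6 lies in 488.9–1156.7, so I_lo=51, I_hi=100, C_lo=488.9, C_hi=1156.7.
(100−51)/(1156.7−488.9) × (967.6−488.9) + 51 = 49/667.8 × 478.7 + 51 ≈ 86.12 → 86.
CO: row 36.623–43.914 (AQI 301–500). (500−301)·(38.292−36.623)/(43.914−36.623) + 301 = 199·1.669/7.291 + 301 ≈ 346.55 → 347.
O₃: 0.0572 lies in 0.0491–0.0781, so I_lo=101, I_hi=150, C_lo=0.0491, C_hi=0.0781.
(150−101)/(0.0781−0.0491) × (0.0572−0.0491) + 101 = 49/0.0290 × 0.0081 + 101 ≈ 114.69 → 115.
PM10: 249.33 lies in 217.18–312.69, so I_lo=101, I_hi=150, C_lo=217.18, C_hi=312.69.
(150−101)/(312.69−217.18) × (249.33−217.18) + 101 = 49/95.51 × 32.15 + 101 ≈ 117.49 → 117.
PM2.5: row 341.301–437.475 (AQI 151–200). (200−151)·(430.102−341.301)/(437.475−341.301) + 151 = 49·88.801/96.174 + 151 ≈ 196.24 → 196.
Sub-indices: NO₂→86, CO→347, O₃→115, PM10→117, PM2.5→196. Overall AQI = max = 347; dominant pollutant is CO.
AQI 347: Hazardous.

347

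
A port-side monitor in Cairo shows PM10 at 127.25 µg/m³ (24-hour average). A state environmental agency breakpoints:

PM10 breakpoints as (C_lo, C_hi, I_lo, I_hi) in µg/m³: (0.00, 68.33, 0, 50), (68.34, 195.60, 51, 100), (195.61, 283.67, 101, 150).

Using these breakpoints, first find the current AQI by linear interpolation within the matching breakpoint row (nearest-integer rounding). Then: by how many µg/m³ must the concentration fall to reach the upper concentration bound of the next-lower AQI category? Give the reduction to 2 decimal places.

PM10 127.25: bracket 68.34–195.60 → index 51–100; slope 49/127.26, offset 58.91.
AQI = 51 + 49/127.26·58.91 ≈ 73.68 ⇒ 74.
Current AQI 74 is in the Moderate range (51–100). The next-lower category tops out at AQI 50, whose upper concentration bound is 68.33 µg/m³.
Reduction needed = 127.25 − 68.33 = 58.92 µg/m³.

58.92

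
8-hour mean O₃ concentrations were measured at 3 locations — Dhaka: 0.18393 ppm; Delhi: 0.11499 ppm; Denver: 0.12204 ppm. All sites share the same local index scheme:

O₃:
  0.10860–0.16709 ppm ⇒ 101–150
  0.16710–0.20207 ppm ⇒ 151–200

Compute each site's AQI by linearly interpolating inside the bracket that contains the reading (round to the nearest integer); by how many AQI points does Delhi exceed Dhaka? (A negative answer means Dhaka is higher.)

-69

Dhaka 0.18393: bracket 0.16710–0.20207 → index 151–200; slope 49/0.03497, offset 0.01683.
AQI = 151 + 49/0.03497·0.01683 ≈ 174.58 ⇒ 175.
Delhi: row 0.10860–0.16709 (AQI 101–150). (150−101)·(0.11499−0.10860)/(0.16709−0.10860) + 101 = 49·0.00639/0.05849 + 101 ≈ 106.35 → 106.
Denver: 0.12204 lies in 0.10860–0.16709, so I_lo=101, I_hi=150, C_lo=0.10860, C_hi=0.16709.
(150−101)/(0.16709−0.10860) × (0.12204−0.10860) + 101 = 49/0.05849 × 0.01344 + 101 ≈ 112.26 → 112.
AQIs: Dhaka=175, Delhi=106, Denver=112. Delhi (106) − Dhaka (175) = -69.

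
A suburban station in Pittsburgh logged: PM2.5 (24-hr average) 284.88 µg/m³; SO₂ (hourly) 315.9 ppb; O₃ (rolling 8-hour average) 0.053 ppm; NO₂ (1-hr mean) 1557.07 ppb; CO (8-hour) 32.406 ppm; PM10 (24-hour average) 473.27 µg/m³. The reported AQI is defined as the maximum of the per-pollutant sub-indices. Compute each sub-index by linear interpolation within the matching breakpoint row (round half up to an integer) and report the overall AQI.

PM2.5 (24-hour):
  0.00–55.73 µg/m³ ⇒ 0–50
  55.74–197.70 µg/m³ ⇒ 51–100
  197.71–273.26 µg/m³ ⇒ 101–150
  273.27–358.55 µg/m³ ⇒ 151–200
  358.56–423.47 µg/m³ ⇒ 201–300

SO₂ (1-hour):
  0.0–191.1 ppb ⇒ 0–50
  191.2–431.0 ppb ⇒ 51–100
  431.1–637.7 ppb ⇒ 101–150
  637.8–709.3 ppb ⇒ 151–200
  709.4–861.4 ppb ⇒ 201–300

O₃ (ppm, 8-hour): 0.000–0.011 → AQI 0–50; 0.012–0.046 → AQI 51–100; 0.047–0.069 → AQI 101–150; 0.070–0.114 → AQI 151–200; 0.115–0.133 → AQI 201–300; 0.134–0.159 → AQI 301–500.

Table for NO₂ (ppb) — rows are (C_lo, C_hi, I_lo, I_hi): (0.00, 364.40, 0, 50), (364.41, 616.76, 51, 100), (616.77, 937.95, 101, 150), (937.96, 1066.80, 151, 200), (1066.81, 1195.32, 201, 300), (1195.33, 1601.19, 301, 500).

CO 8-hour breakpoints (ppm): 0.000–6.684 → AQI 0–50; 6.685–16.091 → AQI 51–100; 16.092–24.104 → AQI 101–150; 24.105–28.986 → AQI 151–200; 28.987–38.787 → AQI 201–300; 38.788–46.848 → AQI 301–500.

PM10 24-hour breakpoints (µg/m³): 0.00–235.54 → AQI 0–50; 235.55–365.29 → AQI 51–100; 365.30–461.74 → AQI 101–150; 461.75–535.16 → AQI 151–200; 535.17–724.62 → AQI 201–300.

478

PM2.5 284.88: bracket 273.27–358.55 → index 151–200; slope 49/85.28, offset 11.61.
AQI = 151 + 49/85.28·11.61 ≈ 157.67 ⇒ 158.
SO₂ 315.9: bracket 191.2–431.0 → index 51–100; slope 49/239.8, offset 124.7.
AQI = 51 + 49/239.8·124.7 ≈ 76.48 ⇒ 76.
O₃: 0.053 ∈ [0.047, 0.069] ↔ index [101, 150].
101 + (0.053−0.047)·(150−101)/(0.069−0.047) = 101 + 0.006·49/0.022 ≈ 114.36, so AQI = 114.
NO₂ 1557.07: bracket 1195.33–1601.19 → index 301–500; slope 199/405.86, offset 361.74.
AQI = 301 + 199/405.86·361.74 ≈ 478.37 ⇒ 478.
CO: 32.406 lies in 28.987–38.787, so I_lo=201, I_hi=300, C_lo=28.987, C_hi=38.787.
(300−201)/(38.787−28.987) × (32.406−28.987) + 201 = 99/9.800 × 3.419 + 201 ≈ 235.54 → 236.
PM10 473.27: bracket 461.75–535.16 → index 151–200; slope 49/73.41, offset 11.52.
AQI = 151 + 49/73.41·11.52 ≈ 158.69 ⇒ 159.
Sub-indices: PM2.5→158, SO₂→76, O₃→114, NO₂→478, CO→236, PM10→159. Overall AQI = max = 478; dominant pollutant is NO₂.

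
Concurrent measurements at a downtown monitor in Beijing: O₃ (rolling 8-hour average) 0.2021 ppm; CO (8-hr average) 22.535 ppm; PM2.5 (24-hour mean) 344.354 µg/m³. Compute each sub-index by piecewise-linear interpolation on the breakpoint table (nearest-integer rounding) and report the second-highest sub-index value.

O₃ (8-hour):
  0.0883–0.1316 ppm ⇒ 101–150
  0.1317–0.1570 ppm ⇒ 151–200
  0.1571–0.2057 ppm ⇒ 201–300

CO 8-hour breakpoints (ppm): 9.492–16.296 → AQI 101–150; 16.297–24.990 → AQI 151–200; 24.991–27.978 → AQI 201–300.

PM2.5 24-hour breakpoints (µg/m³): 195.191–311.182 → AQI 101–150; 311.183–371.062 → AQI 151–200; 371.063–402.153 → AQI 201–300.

186

O₃: 0.2021 ∈ [0.1571, 0.2057] ↔ index [201, 300].
201 + (0.2021−0.1571)·(300−201)/(0.2057−0.1571) = 201 + 0.0450·99/0.0486 ≈ 292.67, so AQI = 293.
CO: row 16.297–24.990 (AQI 151–200). (200−151)·(22.535−16.297)/(24.990−16.297) + 151 = 49·6.238/8.693 + 151 ≈ 186.16 → 186.
PM2.5: 344.354 lies in 311.183–371.062, so I_lo=151, I_hi=200, C_lo=311.183, C_hi=371.062.
(200−151)/(371.062−311.183) × (344.354−311.183) + 151 = 49/59.879 × 33.171 + 151 ≈ 178.14 → 178.
Sub-indices: O₃→293, CO→186, PM2.5→178. Ranked high→low: 293, 186, 178. Second-highest sub-index = 186.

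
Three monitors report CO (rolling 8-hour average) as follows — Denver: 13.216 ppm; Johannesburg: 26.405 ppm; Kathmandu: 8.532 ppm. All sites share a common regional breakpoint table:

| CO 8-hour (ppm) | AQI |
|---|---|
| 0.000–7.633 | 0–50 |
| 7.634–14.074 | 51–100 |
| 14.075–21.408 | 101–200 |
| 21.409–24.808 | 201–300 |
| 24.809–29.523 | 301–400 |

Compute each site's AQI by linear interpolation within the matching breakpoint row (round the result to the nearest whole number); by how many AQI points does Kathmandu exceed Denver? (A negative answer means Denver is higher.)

Denver: 13.216 lies in 7.634–14.074, so I_lo=51, I_hi=100, C_lo=7.634, C_hi=14.074.
(100−51)/(14.074−7.634) × (13.216−7.634) + 51 = 49/6.440 × 5.582 + 51 ≈ 93.47 → 93.
Johannesburg: 26.405 ∈ [24.809, 29.523] ↔ index [301, 400].
301 + (26.405−24.809)·(400−301)/(29.523−24.809) = 301 + 1.596·99/4.714 ≈ 334.52, so AQI = 335.
Kathmandu: row 7.634–14.074 (AQI 51–100). (100−51)·(8.532−7.634)/(14.074−7.634) + 51 = 49·0.898/6.440 + 51 ≈ 57.83 → 58.
AQIs: Denver=93, Johannesburg=335, Kathmandu=58. Kathmandu (58) − Denver (93) = -35.

-35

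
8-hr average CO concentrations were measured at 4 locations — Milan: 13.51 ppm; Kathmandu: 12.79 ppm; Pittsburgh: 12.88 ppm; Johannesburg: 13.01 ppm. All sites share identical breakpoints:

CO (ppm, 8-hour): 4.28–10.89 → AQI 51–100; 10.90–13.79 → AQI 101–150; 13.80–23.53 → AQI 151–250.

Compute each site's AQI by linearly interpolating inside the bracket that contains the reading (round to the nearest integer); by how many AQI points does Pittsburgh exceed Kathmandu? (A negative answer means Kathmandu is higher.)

Milan: row 10.90–13.79 (AQI 101–150). (150−101)·(13.51−10.90)/(13.79−10.90) + 101 = 49·2.61/2.89 + 101 ≈ 145.25 → 145.
Kathmandu: row 10.90–13.79 (AQI 101–150). (150−101)·(12.79−10.90)/(13.79−10.90) + 101 = 49·1.89/2.89 + 101 ≈ 133.04 → 133.
Pittsburgh: 12.88 lies in 10.90–13.79, so I_lo=101, I_hi=150, C_lo=10.90, C_hi=13.79.
(150−101)/(13.79−10.90) × (12.88−10.90) + 101 = 49/2.89 × 1.98 + 101 ≈ 134.57 → 135.
Johannesburg: 13.01 lies in 10.90–13.79, so I_lo=101, I_hi=150, C_lo=10.90, C_hi=13.79.
(150−101)/(13.79−10.90) × (13.01−10.90) + 101 = 49/2.89 × 2.11 + 101 ≈ 136.78 → 137.
AQIs: Milan=145, Kathmandu=133, Pittsburgh=135, Johannesburg=137. Pittsburgh (135) − Kathmandu (133) = 2.

2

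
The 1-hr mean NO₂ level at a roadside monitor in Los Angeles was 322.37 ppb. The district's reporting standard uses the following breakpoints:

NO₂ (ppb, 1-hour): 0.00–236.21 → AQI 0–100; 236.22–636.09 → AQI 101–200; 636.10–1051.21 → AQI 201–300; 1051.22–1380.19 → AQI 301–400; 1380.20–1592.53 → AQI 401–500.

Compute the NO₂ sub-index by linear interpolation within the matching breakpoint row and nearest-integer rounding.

122

NO₂: 322.37 lies in 236.22–636.09, so I_lo=101, I_hi=200, C_lo=236.22, C_hi=636.09.
(200−101)/(636.09−236.22) × (322.37−236.22) + 101 = 99/399.87 × 86.15 + 101 ≈ 122.33 → 122.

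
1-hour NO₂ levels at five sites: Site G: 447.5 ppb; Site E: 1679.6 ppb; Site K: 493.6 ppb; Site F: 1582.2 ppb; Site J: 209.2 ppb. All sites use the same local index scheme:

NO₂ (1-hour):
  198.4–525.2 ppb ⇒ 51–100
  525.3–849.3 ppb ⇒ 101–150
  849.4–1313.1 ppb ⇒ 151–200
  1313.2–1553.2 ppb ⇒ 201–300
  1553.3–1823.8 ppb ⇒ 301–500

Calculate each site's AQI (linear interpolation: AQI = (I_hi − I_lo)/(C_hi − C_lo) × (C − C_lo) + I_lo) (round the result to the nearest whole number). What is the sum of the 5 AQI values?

952

Site G 447.5: bracket 198.4–525.2 → index 51–100; slope 49/326.8, offset 249.1.
AQI = 51 + 49/326.8·249.1 ≈ 88.35 ⇒ 88.
Site E 1679.6: bracket 1553.3–1823.8 → index 301–500; slope 199/270.5, offset 126.3.
AQI = 301 + 199/270.5·126.3 ≈ 393.92 ⇒ 394.
Site K 493.6: bracket 198.4–525.2 → index 51–100; slope 49/326.8, offset 295.2.
AQI = 51 + 49/326.8·295.2 ≈ 95.26 ⇒ 95.
Site F: row 1553.3–1823.8 (AQI 301–500). (500−301)·(1582.2−1553.3)/(1823.8−1553.3) + 301 = 199·28.9/270.5 + 301 ≈ 322.26 → 322.
Site J 209.2: bracket 198.4–525.2 → index 51–100; slope 49/326.8, offset 10.8.
AQI = 51 + 49/326.8·10.8 ≈ 52.62 ⇒ 53.
AQIs: Site G=88, Site E=394, Site K=95, Site F=322, Site J=53. Sum = 88 + 394 + 95 + 322 + 53 = 952.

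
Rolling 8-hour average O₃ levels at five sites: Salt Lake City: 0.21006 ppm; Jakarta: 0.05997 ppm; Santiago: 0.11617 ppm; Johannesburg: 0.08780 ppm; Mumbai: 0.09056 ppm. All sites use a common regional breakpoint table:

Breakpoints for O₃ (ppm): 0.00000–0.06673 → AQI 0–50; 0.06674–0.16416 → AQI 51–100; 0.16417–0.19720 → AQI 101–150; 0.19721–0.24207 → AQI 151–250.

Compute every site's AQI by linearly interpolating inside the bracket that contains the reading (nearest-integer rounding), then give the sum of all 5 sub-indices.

425

Salt Lake City: 0.21006 ∈ [0.19721, 0.24207] ↔ index [151, 250].
151 + (0.21006−0.19721)·(250−151)/(0.24207−0.19721) = 151 + 0.01285·99/0.04486 ≈ 179.36, so AQI = 179.
Jakarta: 0.05997 ∈ [0.00000, 0.06673] ↔ index [0, 50].
0 + (0.05997−0.00000)·(50−0)/(0.06673−0.00000) = 0 + 0.05997·50/0.06673 ≈ 44.93, so AQI = 45.
Santiago: row 0.06674–0.16416 (AQI 51–100). (100−51)·(0.11617−0.06674)/(0.16416−0.06674) + 51 = 49·0.04943/0.09742 + 51 ≈ 75.86 → 76.
Johannesburg: 0.08780 lies in 0.06674–0.16416, so I_lo=51, I_hi=100, C_lo=0.06674, C_hi=0.16416.
(100−51)/(0.16416−0.06674) × (0.08780−0.06674) + 51 = 49/0.09742 × 0.02106 + 51 ≈ 61.59 → 62.
Mumbai: 0.09056 ∈ [0.06674, 0.16416] ↔ index [51, 100].
51 + (0.09056−0.06674)·(100−51)/(0.16416−0.06674) = 51 + 0.02382·49/0.09742 ≈ 62.98, so AQI = 63.
AQIs: Salt Lake City=179, Jakarta=45, Santiago=76, Johannesburg=62, Mumbai=63. Sum = 179 + 45 + 76 + 62 + 63 = 425.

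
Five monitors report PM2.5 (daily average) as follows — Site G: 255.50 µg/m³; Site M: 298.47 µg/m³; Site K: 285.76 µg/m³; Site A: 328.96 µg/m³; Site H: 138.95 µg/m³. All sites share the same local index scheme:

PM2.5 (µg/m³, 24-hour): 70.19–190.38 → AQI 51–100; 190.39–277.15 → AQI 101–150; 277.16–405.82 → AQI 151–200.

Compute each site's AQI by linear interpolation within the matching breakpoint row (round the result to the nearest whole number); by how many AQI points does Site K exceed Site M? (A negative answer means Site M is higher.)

-5

Site G: row 190.39–277.15 (AQI 101–150). (150−101)·(255.50−190.39)/(277.15−190.39) + 101 = 49·65.11/86.76 + 101 ≈ 137.77 → 138.
Site M: 298.47 ∈ [277.16, 405.82] ↔ index [151, 200].
151 + (298.47−277.16)·(200−151)/(405.82−277.16) = 151 + 21.31·49/128.66 ≈ 159.12, so AQI = 159.
Site K 285.76: bracket 277.16–405.82 → index 151–200; slope 49/128.66, offset 8.60.
AQI = 151 + 49/128.66·8.60 ≈ 154.28 ⇒ 154.
Site A 328.96: bracket 277.16–405.82 → index 151–200; slope 49/128.66, offset 51.80.
AQI = 151 + 49/128.66·51.80 ≈ 170.73 ⇒ 171.
Site H 138.95: bracket 70.19–190.38 → index 51–100; slope 49/120.19, offset 68.76.
AQI = 51 + 49/120.19·68.76 ≈ 79.03 ⇒ 79.
AQIs: Site G=138, Site M=159, Site K=154, Site A=171, Site H=79. Site K (154) − Site M (159) = -5.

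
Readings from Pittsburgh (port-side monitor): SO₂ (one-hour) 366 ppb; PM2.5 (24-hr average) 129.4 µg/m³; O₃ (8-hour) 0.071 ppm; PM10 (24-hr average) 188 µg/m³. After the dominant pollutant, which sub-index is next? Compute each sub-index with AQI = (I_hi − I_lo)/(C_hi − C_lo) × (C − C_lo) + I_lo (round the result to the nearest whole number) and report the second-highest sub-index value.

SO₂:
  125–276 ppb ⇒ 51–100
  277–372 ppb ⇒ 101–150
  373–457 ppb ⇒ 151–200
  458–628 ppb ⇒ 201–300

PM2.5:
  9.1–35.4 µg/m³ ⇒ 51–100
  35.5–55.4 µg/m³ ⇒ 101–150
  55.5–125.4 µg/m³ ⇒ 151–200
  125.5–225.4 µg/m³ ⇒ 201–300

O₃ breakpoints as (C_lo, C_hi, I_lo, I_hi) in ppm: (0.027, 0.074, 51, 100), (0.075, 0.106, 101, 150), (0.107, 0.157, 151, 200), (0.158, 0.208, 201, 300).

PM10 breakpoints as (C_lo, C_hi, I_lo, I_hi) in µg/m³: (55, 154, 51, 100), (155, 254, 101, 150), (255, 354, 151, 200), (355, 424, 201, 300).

147

SO₂: row 277–372 (AQI 101–150). (150−101)·(366−277)/(372−277) + 101 = 49·89/95 + 101 ≈ 146.91 → 147.
PM2.5: row 125.5–225.4 (AQI 201–300). (300−201)·(129.4−125.5)/(225.4−125.5) + 201 = 99·3.9/99.9 + 201 ≈ 204.86 → 205.
O₃ 0.071: bracket 0.027–0.074 → index 51–100; slope 49/0.047, offset 0.044.
AQI = 51 + 49/0.047·0.044 ≈ 96.87 ⇒ 97.
PM10: row 155–254 (AQI 101–150). (150−101)·(188−155)/(254−155) + 101 = 49·33/99 + 101 ≈ 117.33 → 117.
Sub-indices: SO₂→147, PM2.5→205, O₃→97, PM10→117. Ranked high→low: 205, 147, 117, 97. Second-highest sub-index = 147.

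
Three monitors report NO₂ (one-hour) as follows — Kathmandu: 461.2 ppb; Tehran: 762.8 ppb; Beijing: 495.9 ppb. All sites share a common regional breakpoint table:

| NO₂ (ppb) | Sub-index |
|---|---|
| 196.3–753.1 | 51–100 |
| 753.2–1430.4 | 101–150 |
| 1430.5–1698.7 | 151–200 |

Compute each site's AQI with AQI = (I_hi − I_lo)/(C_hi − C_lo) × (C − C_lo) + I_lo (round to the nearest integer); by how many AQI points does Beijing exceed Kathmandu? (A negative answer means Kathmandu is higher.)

3

Kathmandu: 461.2 ∈ [196.3, 753.1] ↔ index [51, 100].
51 + (461.2−196.3)·(100−51)/(753.1−196.3) = 51 + 264.9·49/556.8 ≈ 74.31, so AQI = 74.
Tehran: 762.8 ∈ [753.2, 1430.4] ↔ index [101, 150].
101 + (762.8−753.2)·(150−101)/(1430.4−753.2) = 101 + 9.6·49/677.2 ≈ 101.69, so AQI = 102.
Beijing: row 196.3–753.1 (AQI 51–100). (100−51)·(495.9−196.3)/(753.1−196.3) + 51 = 49·299.6/556.8 + 51 ≈ 77.37 → 77.
AQIs: Kathmandu=74, Tehran=102, Beijing=77. Beijing (77) − Kathmandu (74) = 3.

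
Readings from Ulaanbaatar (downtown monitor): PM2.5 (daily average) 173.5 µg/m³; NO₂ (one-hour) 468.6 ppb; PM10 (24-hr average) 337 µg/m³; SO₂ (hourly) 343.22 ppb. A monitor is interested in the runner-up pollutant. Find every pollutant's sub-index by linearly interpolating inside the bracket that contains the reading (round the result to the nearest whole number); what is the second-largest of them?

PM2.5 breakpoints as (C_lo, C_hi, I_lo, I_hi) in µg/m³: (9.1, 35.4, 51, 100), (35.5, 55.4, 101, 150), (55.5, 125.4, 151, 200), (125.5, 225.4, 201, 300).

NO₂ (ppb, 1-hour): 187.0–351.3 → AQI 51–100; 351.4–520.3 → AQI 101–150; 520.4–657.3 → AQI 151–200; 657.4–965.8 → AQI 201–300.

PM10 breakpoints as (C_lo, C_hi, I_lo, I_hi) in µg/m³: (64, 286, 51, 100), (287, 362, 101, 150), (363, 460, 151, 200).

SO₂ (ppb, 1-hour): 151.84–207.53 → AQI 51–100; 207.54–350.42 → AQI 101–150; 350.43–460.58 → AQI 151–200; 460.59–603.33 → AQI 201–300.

148

PM2.5: 173.5 lies in 125.5–225.4, so I_lo=201, I_hi=300, C_lo=125.5, C_hi=225.4.
(300−201)/(225.4−125.5) × (173.5−125.5) + 201 = 99/99.9 × 48.0 + 201 ≈ 248.57 → 249.
NO₂ 468.6: bracket 351.4–520.3 → index 101–150; slope 49/168.9, offset 117.2.
AQI = 101 + 49/168.9·117.2 ≈ 135.00 ⇒ 135.
PM10: 337 ∈ [287, 362] ↔ index [101, 150].
101 + (337−287)·(150−101)/(362−287) = 101 + 50·49/75 ≈ 133.67, so AQI = 134.
SO₂: 343.22 lies in 207.54–350.42, so I_lo=101, I_hi=150, C_lo=207.54, C_hi=350.42.
(150−101)/(350.42−207.54) × (343.22−207.54) + 101 = 49/142.88 × 135.68 + 101 ≈ 147.53 → 148.
Sub-indices: PM2.5→249, NO₂→135, PM10→134, SO₂→148. Ranked high→low: 249, 148, 135, 134. Second-highest sub-index = 148.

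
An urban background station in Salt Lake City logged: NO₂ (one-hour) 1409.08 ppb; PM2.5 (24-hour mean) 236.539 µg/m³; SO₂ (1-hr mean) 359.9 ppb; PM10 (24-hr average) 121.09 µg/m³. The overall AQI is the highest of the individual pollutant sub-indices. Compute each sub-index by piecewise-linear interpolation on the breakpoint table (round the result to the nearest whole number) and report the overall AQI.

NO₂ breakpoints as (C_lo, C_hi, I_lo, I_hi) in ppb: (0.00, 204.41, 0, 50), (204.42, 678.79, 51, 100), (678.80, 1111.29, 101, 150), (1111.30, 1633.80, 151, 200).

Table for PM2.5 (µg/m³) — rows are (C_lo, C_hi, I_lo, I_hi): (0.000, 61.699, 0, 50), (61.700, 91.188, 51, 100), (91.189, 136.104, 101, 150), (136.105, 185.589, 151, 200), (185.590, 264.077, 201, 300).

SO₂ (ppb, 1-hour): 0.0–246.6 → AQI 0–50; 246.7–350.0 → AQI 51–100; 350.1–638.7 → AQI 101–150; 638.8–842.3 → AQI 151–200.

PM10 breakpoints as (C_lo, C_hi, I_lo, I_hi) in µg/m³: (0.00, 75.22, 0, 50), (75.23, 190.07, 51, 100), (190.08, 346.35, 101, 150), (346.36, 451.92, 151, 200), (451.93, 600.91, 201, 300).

NO₂ 1409.08: bracket 1111.30–1633.80 → index 151–200; slope 49/522.50, offset 297.78.
AQI = 151 + 49/522.50·297.78 ≈ 178.93 ⇒ 179.
PM2.5: 236.539 lies in 185.590–264.077, so I_lo=201, I_hi=300, C_lo=185.590, C_hi=264.077.
(300−201)/(264.077−185.590) × (236.539−185.590) + 201 = 99/78.487 × 50.949 + 201 ≈ 265.26 → 265.
SO₂: row 350.1–638.7 (AQI 101–150). (150−101)·(359.9−350.1)/(638.7−350.1) + 101 = 49·9.8/288.6 + 101 ≈ 102.66 → 103.
PM10: 121.09 lies in 75.23–190.07, so I_lo=51, I_hi=100, C_lo=75.23, C_hi=190.07.
(100−51)/(190.07−75.23) × (121.09−75.23) + 51 = 49/114.84 × 45.86 + 51 ≈ 70.57 → 71.
Sub-indices: NO₂→179, PM2.5→265, SO₂→103, PM10→71. Overall AQI = max = 265; dominant pollutant is PM2.5.

265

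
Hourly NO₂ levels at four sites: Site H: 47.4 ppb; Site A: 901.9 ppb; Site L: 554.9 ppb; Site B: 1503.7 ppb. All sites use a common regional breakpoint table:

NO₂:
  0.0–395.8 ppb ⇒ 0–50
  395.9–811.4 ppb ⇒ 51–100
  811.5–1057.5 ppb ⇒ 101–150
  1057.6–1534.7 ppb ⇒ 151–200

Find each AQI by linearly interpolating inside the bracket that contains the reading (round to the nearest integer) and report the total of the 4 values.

Site H: 47.4 ∈ [0.0, 395.8] ↔ index [0, 50].
0 + (47.4−0.0)·(50−0)/(395.8−0.0) = 0 + 47.4·50/395.8 ≈ 5.99, so AQI = 6.
Site A: row 811.5–1057.5 (AQI 101–150). (150−101)·(901.9−811.5)/(1057.5−811.5) + 101 = 49·90.4/246.0 + 101 ≈ 119.01 → 119.
Site L: 554.9 lies in 395.9–811.4, so I_lo=51, I_hi=100, C_lo=395.9, C_hi=811.4.
(100−51)/(811.4−395.9) × (554.9−395.9) + 51 = 49/415.5 × 159.0 + 51 ≈ 69.75 → 70.
Site B: row 1057.6–1534.7 (AQI 151–200). (200−151)·(1503.7−1057.6)/(1534.7−1057.6) + 151 = 49·446.1/477.1 + 151 ≈ 196.82 → 197.
AQIs: Site H=6, Site A=119, Site L=70, Site B=197. Sum = 6 + 119 + 70 + 197 = 392.

392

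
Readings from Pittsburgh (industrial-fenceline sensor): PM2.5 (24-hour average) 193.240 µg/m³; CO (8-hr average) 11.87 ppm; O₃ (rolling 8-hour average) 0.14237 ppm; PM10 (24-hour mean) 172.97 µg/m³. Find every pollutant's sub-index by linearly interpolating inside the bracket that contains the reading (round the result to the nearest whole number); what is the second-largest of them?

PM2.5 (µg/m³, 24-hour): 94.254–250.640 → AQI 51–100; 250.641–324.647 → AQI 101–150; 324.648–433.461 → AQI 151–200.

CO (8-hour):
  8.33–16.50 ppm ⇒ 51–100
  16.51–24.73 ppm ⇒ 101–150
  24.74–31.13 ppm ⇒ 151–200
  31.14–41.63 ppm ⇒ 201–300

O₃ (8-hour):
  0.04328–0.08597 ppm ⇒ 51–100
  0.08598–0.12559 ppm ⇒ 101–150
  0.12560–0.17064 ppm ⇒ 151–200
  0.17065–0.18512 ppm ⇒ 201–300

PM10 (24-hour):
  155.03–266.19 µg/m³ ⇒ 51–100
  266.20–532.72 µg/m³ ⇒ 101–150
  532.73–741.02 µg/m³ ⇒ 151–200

82

PM2.5: 193.240 lies in 94.254–250.640, so I_lo=51, I_hi=100, C_lo=94.254, C_hi=250.640.
(100−51)/(250.640−94.254) × (193.240−94.254) + 51 = 49/156.386 × 98.986 + 51 ≈ 82.02 → 82.
CO 11.87: bracket 8.33–16.50 → index 51–100; slope 49/8.17, offset 3.54.
AQI = 51 + 49/8.17·3.54 ≈ 72.23 ⇒ 72.
O₃: 0.14237 ∈ [0.12560, 0.17064] ↔ index [151, 200].
151 + (0.14237−0.12560)·(200−151)/(0.17064−0.12560) = 151 + 0.01677·49/0.04504 ≈ 169.24, so AQI = 169.
PM10: 172.97 lies in 155.03–266.19, so I_lo=51, I_hi=100, C_lo=155.03, C_hi=266.19.
(100−51)/(266.19−155.03) × (172.97−155.03) + 51 = 49/111.16 × 17.94 + 51 ≈ 58.91 → 59.
Sub-indices: PM2.5→82, CO→72, O₃→169, PM10→59. Ranked high→low: 169, 82, 72, 59. Second-highest sub-index = 82.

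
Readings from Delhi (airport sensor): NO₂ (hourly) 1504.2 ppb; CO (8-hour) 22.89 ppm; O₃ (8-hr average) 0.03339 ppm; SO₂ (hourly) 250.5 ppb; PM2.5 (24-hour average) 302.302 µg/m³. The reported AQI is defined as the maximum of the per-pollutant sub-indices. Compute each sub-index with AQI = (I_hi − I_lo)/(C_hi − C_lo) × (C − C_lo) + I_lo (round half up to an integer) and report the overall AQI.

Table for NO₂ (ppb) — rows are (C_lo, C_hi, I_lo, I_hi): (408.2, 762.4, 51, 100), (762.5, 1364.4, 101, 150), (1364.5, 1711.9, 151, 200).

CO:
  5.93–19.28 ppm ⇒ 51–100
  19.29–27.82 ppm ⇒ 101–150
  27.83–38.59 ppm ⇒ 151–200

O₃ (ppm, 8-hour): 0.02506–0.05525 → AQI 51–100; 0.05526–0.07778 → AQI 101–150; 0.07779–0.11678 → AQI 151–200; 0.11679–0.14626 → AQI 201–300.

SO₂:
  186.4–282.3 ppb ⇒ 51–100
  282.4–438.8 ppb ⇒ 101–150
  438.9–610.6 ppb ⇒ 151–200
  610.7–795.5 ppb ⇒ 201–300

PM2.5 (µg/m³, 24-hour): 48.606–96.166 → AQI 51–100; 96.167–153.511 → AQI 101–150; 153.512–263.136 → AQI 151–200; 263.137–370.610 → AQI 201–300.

NO₂ 1504.2: bracket 1364.5–1711.9 → index 151–200; slope 49/347.4, offset 139.7.
AQI = 151 + 49/347.4·139.7 ≈ 170.70 ⇒ 171.
CO: 22.89 lies in 19.29–27.82, so I_lo=101, I_hi=150, C_lo=19.29, C_hi=27.82.
(150−101)/(27.82−19.29) × (22.89−19.29) + 101 = 49/8.53 × 3.60 + 101 ≈ 121.68 → 122.
O₃: 0.03339 lies in 0.02506–0.05525, so I_lo=51, I_hi=100, C_lo=0.02506, C_hi=0.05525.
(100−51)/(0.05525−0.02506) × (0.03339−0.02506) + 51 = 49/0.03019 × 0.00833 + 51 ≈ 64.52 → 65.
SO₂: row 186.4–282.3 (AQI 51–100). (100−51)·(250.5−186.4)/(282.3−186.4) + 51 = 49·64.1/95.9 + 51 ≈ 83.75 → 84.
PM2.5: 302.302 lies in 263.137–370.610, so I_lo=201, I_hi=300, C_lo=263.137, C_hi=370.610.
(300−201)/(370.610−263.137) × (302.302−263.137) + 201 = 99/107.473 × 39.165 + 201 ≈ 237.08 → 237.
Sub-indices: NO₂→171, CO→122, O₃→65, SO₂→84, PM2.5→237. Overall AQI = max = 237; dominant pollutant is PM2.5.

237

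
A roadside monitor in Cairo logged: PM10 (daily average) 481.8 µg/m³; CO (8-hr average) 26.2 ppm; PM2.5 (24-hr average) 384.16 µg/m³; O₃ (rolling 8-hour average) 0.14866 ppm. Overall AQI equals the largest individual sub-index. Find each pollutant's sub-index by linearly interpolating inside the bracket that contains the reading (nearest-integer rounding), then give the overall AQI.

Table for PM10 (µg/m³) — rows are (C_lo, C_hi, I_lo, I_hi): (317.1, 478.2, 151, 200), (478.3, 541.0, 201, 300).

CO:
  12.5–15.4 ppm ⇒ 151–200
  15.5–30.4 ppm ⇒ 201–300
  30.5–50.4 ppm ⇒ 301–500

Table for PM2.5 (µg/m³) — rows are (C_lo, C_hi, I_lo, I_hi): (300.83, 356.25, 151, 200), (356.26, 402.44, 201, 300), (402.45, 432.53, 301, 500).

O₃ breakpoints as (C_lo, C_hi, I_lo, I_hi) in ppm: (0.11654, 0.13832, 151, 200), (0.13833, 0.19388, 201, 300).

272

PM10: 481.8 lies in 478.3–541.0, so I_lo=201, I_hi=300, C_lo=478.3, C_hi=541.0.
(300−201)/(541.0−478.3) × (481.8−478.3) + 201 = 99/62.7 × 3.5 + 201 ≈ 206.53 → 207.
CO: 26.2 ∈ [15.5, 30.4] ↔ index [201, 300].
201 + (26.2−15.5)·(300−201)/(30.4−15.5) = 201 + 10.7·99/14.9 ≈ 272.09, so AQI = 272.
PM2.5: 384.16 ∈ [356.26, 402.44] ↔ index [201, 300].
201 + (384.16−356.26)·(300−201)/(402.44−356.26) = 201 + 27.90·99/46.18 ≈ 260.81, so AQI = 261.
O₃ 0.14866: bracket 0.13833–0.19388 → index 201–300; slope 99/0.05555, offset 0.01033.
AQI = 201 + 99/0.05555·0.01033 ≈ 219.41 ⇒ 219.
Sub-indices: PM10→207, CO→272, PM2.5→261, O₃→219. Overall AQI = max = 272; dominant pollutant is CO.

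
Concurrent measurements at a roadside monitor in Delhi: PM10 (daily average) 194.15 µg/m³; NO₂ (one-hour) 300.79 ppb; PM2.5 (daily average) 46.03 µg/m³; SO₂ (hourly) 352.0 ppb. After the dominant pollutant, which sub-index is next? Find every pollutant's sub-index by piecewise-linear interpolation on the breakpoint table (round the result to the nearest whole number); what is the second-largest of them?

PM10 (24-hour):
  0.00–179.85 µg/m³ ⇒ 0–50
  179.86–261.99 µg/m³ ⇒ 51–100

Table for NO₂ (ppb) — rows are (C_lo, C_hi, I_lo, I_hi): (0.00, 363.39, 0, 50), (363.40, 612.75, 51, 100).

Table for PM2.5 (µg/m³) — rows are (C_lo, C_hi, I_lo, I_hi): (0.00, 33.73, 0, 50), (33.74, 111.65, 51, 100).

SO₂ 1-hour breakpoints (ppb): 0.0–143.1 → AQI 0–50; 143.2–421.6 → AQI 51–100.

60

PM10 194.15: bracket 179.86–261.99 → index 51–100; slope 49/82.13, offset 14.29.
AQI = 51 + 49/82.13·14.29 ≈ 59.53 ⇒ 60.
NO₂: row 0.00–363.39 (AQI 0–50). (50−0)·(300.79−0.00)/(363.39−0.00) + 0 = 50·300.79/363.39 + 0 ≈ 41.39 → 41.
PM2.5: 46.03 ∈ [33.74, 111.65] ↔ index [51, 100].
51 + (46.03−33.74)·(100−51)/(111.65−33.74) = 51 + 12.29·49/77.91 ≈ 58.73, so AQI = 59.
SO₂: 352.0 lies in 143.2–421.6, so I_lo=51, I_hi=100, C_lo=143.2, C_hi=421.6.
(100−51)/(421.6−143.2) × (352.0−143.2) + 51 = 49/278.4 × 208.8 + 51 ≈ 87.75 → 88.
Sub-indices: PM10→60, NO₂→41, PM2.5→59, SO₂→88. Ranked high→low: 88, 60, 59, 41. Second-highest sub-index = 60.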